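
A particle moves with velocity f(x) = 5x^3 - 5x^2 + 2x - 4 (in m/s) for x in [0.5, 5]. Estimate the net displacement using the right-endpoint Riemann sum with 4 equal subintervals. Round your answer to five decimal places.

Δx = (5 − 0.5)/4 = 1.125.
Right endpoints: 1.625, 2.75, 3.875, 5.
f(1.625) = 3841/512, f(2.75) = 67.671875, f(3.875) = 112435/512, f(5) = 506.
Sum = Δx · [f(1.625) + f(2.75) + f(3.875) + f(5)].
Sum ≈ 900.87012.

900.87012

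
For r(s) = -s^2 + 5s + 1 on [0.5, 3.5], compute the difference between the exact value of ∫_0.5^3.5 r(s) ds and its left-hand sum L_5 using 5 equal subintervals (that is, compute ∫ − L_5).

1.08

Exact integral: ∫_0.5^3.5 r(s) ds = 18.75.
L_5 = 17.67.
Error = 18.75 − 17.67 = 1.08.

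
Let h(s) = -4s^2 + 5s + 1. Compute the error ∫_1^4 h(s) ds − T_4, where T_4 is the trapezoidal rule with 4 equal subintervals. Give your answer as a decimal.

Exact integral: ∫_1^4 h(s) ds = -43.5.
T_4 = -44.625.
Error = -43.5 − (-44.625) = 1.125.

1.125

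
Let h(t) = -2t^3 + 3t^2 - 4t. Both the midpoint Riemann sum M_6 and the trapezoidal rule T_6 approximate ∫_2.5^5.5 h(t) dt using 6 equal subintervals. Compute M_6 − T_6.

M_6 = -333.9375.
T_6 = -337.875.
M_6 − T_6 = 3.9375.

3.9375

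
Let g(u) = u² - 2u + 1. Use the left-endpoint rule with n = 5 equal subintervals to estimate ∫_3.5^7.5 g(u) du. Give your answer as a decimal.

Δu = (7.5 − 3.5)/5 = 0.8.
Left endpoints: 3.5, 4.3, 5.1, 5.9, 6.7.
g(3.5) = 6.25, g(4.3) = 10.89, g(5.1) = 16.81, g(5.9) = 24.01, g(6.7) = 32.49.
Sum = Δu · [g(3.5) + g(4.3) + g(5.1) + g(5.9) + g(6.7)].
Sum = 72.36.

72.36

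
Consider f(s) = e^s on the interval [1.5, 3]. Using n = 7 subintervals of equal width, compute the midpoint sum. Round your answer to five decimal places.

Δs = (3 − 1.5)/7 = 3/14.
Midpoints: 45/28, 51/28, 57/28, 2.25, 69/28, 75/28, 81/28.
f(45/28) ≈ 4.98854, f(51/28) ≈ 6.18068, f(57/28) ≈ 7.65772, f(2.25) ≈ 9.48774, f(69/28) ≈ 11.75508, f(75/28) ≈ 14.56427, f(81/28) ≈ 18.04479.
Sum = Δs · [f(45/28) + f(51/28) + f(57/28) + ...].
Sum ≈ 15.57403.

15.57403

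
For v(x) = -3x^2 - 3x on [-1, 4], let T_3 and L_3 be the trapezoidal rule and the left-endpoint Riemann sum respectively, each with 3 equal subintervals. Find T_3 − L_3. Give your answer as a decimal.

-50

T_3 ≈ -94.444444.
L_3 ≈ -44.444444.
T_3 − L_3 = -50.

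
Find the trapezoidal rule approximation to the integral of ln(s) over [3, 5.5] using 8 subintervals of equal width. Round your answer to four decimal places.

3.5790

Δs = (5.5 − 3)/8 = 0.3125.
f(3) ≈ 1.0986, f(3.3125) ≈ 1.1977, f(3.625) ≈ 1.2879, f(3.9375) ≈ 1.3705, f(4.25) ≈ 1.4469, f(4.5625) ≈ 1.5179, f(4.875) ≈ 1.5841, f(5.1875) ≈ 1.6463, f(5.5) ≈ 1.7047.
T_8 = (Δs/2)·[f(s_0) + 2f(s_1) + ... + 2f(s_{7}) + f(s_8)].
Sum ≈ 3.5790.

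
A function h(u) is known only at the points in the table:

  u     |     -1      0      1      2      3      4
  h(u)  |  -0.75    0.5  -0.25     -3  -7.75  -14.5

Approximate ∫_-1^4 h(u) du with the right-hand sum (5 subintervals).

-25

Δu = 1.
Sum = 1·[0.5 + (-0.25) + (-3) + (-7.75) + (-14.5)] = -25.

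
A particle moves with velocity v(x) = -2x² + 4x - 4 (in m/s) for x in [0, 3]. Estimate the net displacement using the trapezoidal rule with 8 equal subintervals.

Δx = (3 − 0)/8 = 0.375.
v(0) = -4, v(0.375) = -2.78125, v(0.75) = -2.125, v(1.125) = -2.03125, v(1.5) = -2.5, v(1.875) = -3.53125, v(2.25) = -5.125, v(2.625) = -7.28125, v(3) = -10.
T_8 = (Δx/2)·[v(x_0) + 2v(x_1) + ... + 2v(x_{7}) + v(x_8)].
Sum = -12.140625.

-12.140625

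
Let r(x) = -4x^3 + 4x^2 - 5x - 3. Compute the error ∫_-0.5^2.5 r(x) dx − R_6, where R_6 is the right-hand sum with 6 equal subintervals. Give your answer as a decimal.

Exact integral: ∫_-0.5^2.5 r(x) dx = -42.
R_6 = -56.5.
Error = -42 − (-56.5) = 14.5.

14.5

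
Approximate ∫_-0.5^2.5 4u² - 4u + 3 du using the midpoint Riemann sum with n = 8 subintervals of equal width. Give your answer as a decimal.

17.859375

Δu = (2.5 − (-0.5))/8 = 0.375.
Midpoints: -0.3125, 0.0625, 0.4375, 0.8125, 1.1875, 1.5625, 1.9375, 2.3125.
f(-0.3125) = 4.640625, f(0.0625) = 2.765625, f(0.4375) = 2.015625, f(0.8125) = 2.390625, f(1.1875) = 3.890625, f(1.5625) = 6.515625, f(1.9375) = 10.265625, f(2.3125) = 15.140625.
Sum = Δu · [f(-0.3125) + f(0.0625) + f(0.4375) + ...].
Sum = 17.859375.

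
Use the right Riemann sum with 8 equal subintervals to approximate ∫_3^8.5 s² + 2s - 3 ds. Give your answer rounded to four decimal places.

Δs = (8.5 − 3)/8 = 0.6875.
Right endpoints: 3.6875, 4.375, 5.0625, 5.75, 6.4375, 7.125, 7.8125, 8.5.
f(3.6875) = 17.97265625, f(4.375) = 24.890625, f(5.0625) = 32.75390625, f(5.75) = 41.5625, f(6.4375) = 51.31640625, f(7.125) = 62.015625, f(7.8125) = 73.66015625, f(8.5) = 86.25.
Sum = Δs · [f(3.6875) + f(4.375) + f(5.0625) + ...].
Sum ≈ 268.4150.

268.4150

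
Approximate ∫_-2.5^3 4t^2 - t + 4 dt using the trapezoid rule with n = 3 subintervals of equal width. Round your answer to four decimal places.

Δt = (3 − (-2.5))/3 = 11/6.
f(-2.5) = 31.5, f(-2/3) = 58/9, f(7/6) = 149/18, f(3) = 37.
T_3 = (Δt/2)·[f(t_0) + 2f(t_1) + 2f(t_2) + f(t_3)].
Sum ≈ 89.7824.

89.7824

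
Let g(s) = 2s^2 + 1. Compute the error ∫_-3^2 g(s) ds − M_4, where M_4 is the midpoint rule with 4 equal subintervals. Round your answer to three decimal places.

1.302

Exact integral: ∫_-3^2 g(s) ds ≈ 28.33333.
M_4 = 27.03125.
Error ≈ 28.33333 − 27.03125 ≈ 1.302.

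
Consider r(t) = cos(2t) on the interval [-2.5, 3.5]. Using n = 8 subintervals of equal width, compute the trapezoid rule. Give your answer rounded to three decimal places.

-0.122

Δt = (3.5 − (-2.5))/8 = 0.75.
r(-2.5) ≈ 0.284, r(-1.75) ≈ -0.936, r(-1) ≈ -0.416, r(-0.25) ≈ 0.878, r(0.5) ≈ 0.540, r(1.25) ≈ -0.801, r(2) ≈ -0.654, r(2.75) ≈ 0.709, r(3.5) ≈ 0.754.
T_8 = (Δt/2)·[r(t_0) + 2r(t_1) + ... + 2r(t_{7}) + r(t_8)].
Sum ≈ -0.122.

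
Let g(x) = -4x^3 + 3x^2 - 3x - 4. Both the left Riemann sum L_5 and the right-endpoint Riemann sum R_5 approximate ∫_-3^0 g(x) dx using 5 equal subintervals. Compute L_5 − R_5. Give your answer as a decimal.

86.4

L_5 = 156.48.
R_5 = 70.08.
L_5 − R_5 = 86.4.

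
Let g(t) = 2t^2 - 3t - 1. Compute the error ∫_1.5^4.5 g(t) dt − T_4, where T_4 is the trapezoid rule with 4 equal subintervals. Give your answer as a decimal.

Exact integral: ∫_1.5^4.5 g(t) dt = 28.5.
T_4 = 29.0625.
Error = 28.5 − 29.0625 = -0.5625.

-0.5625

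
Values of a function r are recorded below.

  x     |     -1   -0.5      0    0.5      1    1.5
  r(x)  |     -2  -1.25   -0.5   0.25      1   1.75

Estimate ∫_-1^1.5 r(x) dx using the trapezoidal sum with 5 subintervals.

-0.3125

Δx = 0.5.
T_5 = (0.5/2)·[(-2) + 2·(-1.25) + 2·(-0.5) + 2·0.25 + 2·1 + 1.75] = -0.3125.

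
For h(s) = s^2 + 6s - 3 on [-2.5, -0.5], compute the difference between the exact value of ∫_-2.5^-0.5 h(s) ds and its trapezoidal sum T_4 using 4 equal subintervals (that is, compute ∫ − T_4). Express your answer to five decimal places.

-0.08333

Exact integral: ∫_-2.5^-0.5 h(s) ds ≈ -18.8333333.
T_4 = -18.75.
Error ≈ -18.8333333 − (-18.75) ≈ -0.08333.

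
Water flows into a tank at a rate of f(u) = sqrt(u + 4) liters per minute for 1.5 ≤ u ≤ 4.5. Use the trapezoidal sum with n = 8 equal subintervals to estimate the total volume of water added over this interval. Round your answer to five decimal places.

Δu = (4.5 − 1.5)/8 = 0.375.
f(1.5) ≈ 2.34521, f(1.875) ≈ 2.42384, f(2.25) ≈ 2.50000, f(2.625) ≈ 2.57391, f(3) ≈ 2.64575, f(3.375) ≈ 2.71570, f(3.75) ≈ 2.78388, f(4.125) ≈ 2.85044, f(4.5) ≈ 2.91548.
T_8 = (Δu/2)·[f(u_0) + 2f(u_1) + ... + 2f(u_{7}) + f(u_8)].
Sum ≈ 7.92145.

7.92145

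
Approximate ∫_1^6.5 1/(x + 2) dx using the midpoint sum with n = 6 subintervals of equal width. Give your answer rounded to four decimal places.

1.0381

Δx = (6.5 − 1)/6 = 11/12.
Midpoints: 35/24, 2.375, 79/24, 101/24, 5.125, 145/24.
f(35/24) = 24/83, f(2.375) = 8/35, f(79/24) = 24/127, f(101/24) = 24/149, f(5.125) = 8/57, f(145/24) = 24/193.
Sum = Δx · [f(35/24) + f(2.375) + f(79/24) + ...].
Sum ≈ 1.0381.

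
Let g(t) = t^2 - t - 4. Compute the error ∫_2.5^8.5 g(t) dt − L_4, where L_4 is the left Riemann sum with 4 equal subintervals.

42.75

Exact integral: ∫_2.5^8.5 g(t) dt = 142.5.
L_4 = 99.75.
Error = 142.5 − 99.75 = 42.75.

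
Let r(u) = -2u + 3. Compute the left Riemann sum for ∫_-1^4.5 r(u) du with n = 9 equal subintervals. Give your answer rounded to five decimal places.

Δu = (4.5 − (-1))/9 = 11/18.
Left endpoints: -1, -7/18, 2/9, 5/6, 13/9, 37/18, 8/3, 59/18, 35/9.
r(-1) = 5, r(-7/18) = 34/9, r(2/9) = 23/9, r(5/6) = 4/3, r(13/9) = 1/9, r(37/18) = -10/9, r(8/3) = -7/3, r(59/18) = -32/9, r(35/9) = -43/9.
Sum = Δu · [r(-1) + r(-7/18) + r(2/9) + ...].
Sum ≈ 0.61111.

0.61111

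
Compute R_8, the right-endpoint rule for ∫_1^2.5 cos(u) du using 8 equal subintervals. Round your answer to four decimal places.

Δu = (2.5 − 1)/8 = 0.1875.
Right endpoints: 1.1875, 1.375, 1.5625, 1.75, 1.9375, 2.125, 2.3125, 2.5.
f(1.1875) ≈ 0.3740, f(1.375) ≈ 0.1945, f(1.5625) ≈ 0.0083, f(1.75) ≈ -0.1782, f(1.9375) ≈ -0.3585, f(2.125) ≈ -0.5263, f(2.3125) ≈ -0.6755, f(2.5) ≈ -0.8011.
Sum = Δu · [f(1.1875) + f(1.375) + f(1.5625) + ...].
Sum ≈ -0.3680.

-0.3680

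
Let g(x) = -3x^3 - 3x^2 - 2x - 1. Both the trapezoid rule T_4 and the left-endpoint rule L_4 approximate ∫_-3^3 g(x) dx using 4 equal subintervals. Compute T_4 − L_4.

T_4 = -66.75.
L_4 = 63.75.
T_4 − L_4 = -130.5.

-130.5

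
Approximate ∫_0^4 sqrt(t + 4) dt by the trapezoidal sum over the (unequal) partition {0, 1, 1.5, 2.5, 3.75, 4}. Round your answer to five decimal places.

Subinterval widths: 1, 0.5, 1, 1.25, 0.25.
f(0) ≈ 2.00000, f(1) ≈ 2.23607, f(1.5) ≈ 2.34521, f(2.5) ≈ 2.54951, f(3.75) ≈ 2.78388, f(4) ≈ 2.82843.
On each subinterval the trapezoid contributes (Δt_i/2)·[f(t_{i-1}) + f(t_i)].
Sum ≈ 9.74562.

9.74562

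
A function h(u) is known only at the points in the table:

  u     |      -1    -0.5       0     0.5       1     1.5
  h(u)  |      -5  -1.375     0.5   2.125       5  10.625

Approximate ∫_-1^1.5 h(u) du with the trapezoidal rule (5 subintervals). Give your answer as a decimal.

Δu = 0.5.
T_5 = (0.5/2)·[(-5) + 2·(-1.375) + 2·0.5 + 2·2.125 + 2·5 + 10.625] = 4.53125.

4.53125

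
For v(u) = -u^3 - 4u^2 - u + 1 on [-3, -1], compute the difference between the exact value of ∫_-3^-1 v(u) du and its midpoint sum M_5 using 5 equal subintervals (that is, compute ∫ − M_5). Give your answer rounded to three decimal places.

Exact integral: ∫_-3^-1 v(u) du ≈ -8.66667.
M_5 = -8.72.
Error ≈ -8.66667 − (-8.72) ≈ 0.053.

0.053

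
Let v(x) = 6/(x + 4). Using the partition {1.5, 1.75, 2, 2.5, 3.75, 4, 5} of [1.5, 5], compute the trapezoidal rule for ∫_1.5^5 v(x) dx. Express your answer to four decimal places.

2.9627

Subinterval widths: 0.25, 0.25, 0.5, 1.25, 0.25, 1.
v(1.5) = 12/11, v(1.75) = 24/23, v(2) = 1, v(2.5) = 12/13, v(3.75) = 24/31, v(4) = 0.75, v(5) = 2/3.
On each subinterval the trapezoid contributes (Δx_i/2)·[v(x_{i-1}) + v(x_i)].
Sum ≈ 2.9627.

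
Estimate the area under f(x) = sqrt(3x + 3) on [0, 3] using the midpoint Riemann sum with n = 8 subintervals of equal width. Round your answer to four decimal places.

Δx = (3 − 0)/8 = 0.375.
Midpoints: 0.1875, 0.5625, 0.9375, 1.3125, 1.6875, 2.0625, 2.4375, 2.8125.
f(0.1875) ≈ 1.8875, f(0.5625) ≈ 2.1651, f(0.9375) ≈ 2.4109, f(1.3125) ≈ 2.6339, f(1.6875) ≈ 2.8395, f(2.0625) ≈ 3.0311, f(2.4375) ≈ 3.2113, f(2.8125) ≈ 3.3819.
Sum = Δx · [f(0.1875) + f(0.5625) + f(0.9375) + ...].
Sum ≈ 8.0854.

8.0854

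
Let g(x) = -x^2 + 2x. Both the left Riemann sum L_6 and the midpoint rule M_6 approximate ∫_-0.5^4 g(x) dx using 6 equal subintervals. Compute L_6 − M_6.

L_6 = -3.515625.
M_6 = -5.4140625.
L_6 − M_6 = 1.8984375.

1.8984375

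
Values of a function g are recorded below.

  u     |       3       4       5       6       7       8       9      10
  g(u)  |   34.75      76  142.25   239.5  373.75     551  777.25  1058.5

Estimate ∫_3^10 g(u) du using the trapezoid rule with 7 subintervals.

Δu = 1.
T_7 = (1/2)·[34.75 + 2·76 + 2·142.25 + 2·239.5 + 2·373.75 + 2·551 + 2·777.25 + 1058.5] = 2706.375.

2706.375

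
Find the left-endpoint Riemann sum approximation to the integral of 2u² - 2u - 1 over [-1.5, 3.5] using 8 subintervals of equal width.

Δu = (3.5 − (-1.5))/8 = 0.625.
Left endpoints: -1.5, -0.875, -0.25, 0.375, 1, 1.625, 2.25, 2.875.
f(-1.5) = 6.5, f(-0.875) = 2.28125, f(-0.25) = -0.375, f(0.375) = -1.46875, f(1) = -1, f(1.625) = 1.03125, f(2.25) = 4.625, f(2.875) = 9.78125.
Sum = Δu · [f(-1.5) + f(-0.875) + f(-0.25) + ...].
Sum = 13.359375.

13.359375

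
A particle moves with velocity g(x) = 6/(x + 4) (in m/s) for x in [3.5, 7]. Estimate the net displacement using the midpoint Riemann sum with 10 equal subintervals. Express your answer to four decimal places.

2.2977

Δx = (7 − 3.5)/10 = 0.35.
Midpoints: 3.675, 4.025, 4.375, 4.725, 5.075, 5.425, 5.775, 6.125, 6.475, 6.825.
g(3.675) = 240/307, g(4.025) = 80/107, g(4.375) = 48/67, g(4.725) = 240/349, g(5.075) = 80/121, g(5.425) = 240/377, g(5.775) = 240/391, g(6.125) = 16/27, g(6.475) = 240/419, g(6.825) = 240/433.
Sum = Δx · [g(3.675) + g(4.025) + g(4.375) + ...].
Sum ≈ 2.2977.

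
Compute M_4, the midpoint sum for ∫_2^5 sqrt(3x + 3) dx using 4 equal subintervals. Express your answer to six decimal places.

10.973982

Δx = (5 − 2)/4 = 0.75.
Midpoints: 2.375, 3.125, 3.875, 4.625.
f(2.375) ≈ 3.181981, f(3.125) ≈ 3.517812, f(3.875) ≈ 3.824265, f(4.625) ≈ 4.107919.
Sum = Δx · [f(2.375) + f(3.125) + f(3.875) + f(4.625)].
Sum ≈ 10.973982.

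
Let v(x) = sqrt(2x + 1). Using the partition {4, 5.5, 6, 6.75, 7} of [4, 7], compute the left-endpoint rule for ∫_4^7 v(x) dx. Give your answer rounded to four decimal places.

9.8882

Subinterval widths: 1.5, 0.5, 0.75, 0.25.
Left endpoints: 4, 5.5, 6, 6.75.
v(4) ≈ 3.0000, v(5.5) ≈ 3.4641, v(6) ≈ 3.6056, v(6.75) ≈ 3.8079.
Sum = Σ Δx_i · v(x_i).
Sum ≈ 9.8882.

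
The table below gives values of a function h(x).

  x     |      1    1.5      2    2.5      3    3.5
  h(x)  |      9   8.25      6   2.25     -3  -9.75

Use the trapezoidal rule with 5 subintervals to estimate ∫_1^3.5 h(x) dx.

Δx = 0.5.
T_5 = (0.5/2)·[9 + 2·8.25 + 2·6 + 2·2.25 + 2·(-3) + (-9.75)] = 6.5625.

6.5625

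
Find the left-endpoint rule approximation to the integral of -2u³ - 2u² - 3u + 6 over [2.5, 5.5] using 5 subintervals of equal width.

Δu = (5.5 − 2.5)/5 = 0.6.
Left endpoints: 2.5, 3.1, 3.7, 4.3, 4.9.
f(2.5) = -45.25, f(3.1) = -82.102, f(3.7) = -133.786, f(4.3) = -202.894, f(4.9) = -292.018.
Sum = Δu · [f(2.5) + f(3.1) + f(3.7) + f(4.3) + f(4.9)].
Sum = -453.63.

-453.63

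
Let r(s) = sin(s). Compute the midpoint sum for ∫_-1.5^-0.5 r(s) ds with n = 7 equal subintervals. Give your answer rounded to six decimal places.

-0.807532

Δs = (-0.5 − (-1.5))/7 = 1/7.
Midpoints: -10/7, -9/7, -8/7, -1, -6/7, -5/7, -4/7.
r(-10/7) ≈ -0.989903, r(-9/7) ≈ -0.959639, r(-8/7) ≈ -0.909823, r(-1) ≈ -0.841471, r(-6/7) ≈ -0.755975, r(-5/7) ≈ -0.655078, r(-4/7) ≈ -0.540834.
Sum = Δs · [r(-10/7) + r(-9/7) + r(-8/7) + ...].
Sum ≈ -0.807532.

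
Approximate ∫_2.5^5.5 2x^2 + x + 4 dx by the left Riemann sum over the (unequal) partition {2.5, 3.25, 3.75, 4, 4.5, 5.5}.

106.40625

Subinterval widths: 0.75, 0.5, 0.25, 0.5, 1.
Left endpoints: 2.5, 3.25, 3.75, 4, 4.5.
f(2.5) = 19, f(3.25) = 28.375, f(3.75) = 35.875, f(4) = 40, f(4.5) = 49.
Sum = Σ Δx_i · f(x_i).
Sum = 106.40625.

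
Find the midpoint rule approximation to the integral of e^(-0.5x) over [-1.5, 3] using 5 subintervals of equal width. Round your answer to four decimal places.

Δx = (3 − (-1.5))/5 = 0.9.
Midpoints: -1.05, -0.15, 0.75, 1.65, 2.55.
f(-1.05) ≈ 1.6905, f(-0.15) ≈ 1.0779, f(0.75) ≈ 0.6873, f(1.65) ≈ 0.4382, f(2.55) ≈ 0.2794.
Sum = Δx · [f(-1.05) + f(-0.15) + f(0.75) + f(1.65) + f(2.55)].
Sum ≈ 3.7560.

3.7560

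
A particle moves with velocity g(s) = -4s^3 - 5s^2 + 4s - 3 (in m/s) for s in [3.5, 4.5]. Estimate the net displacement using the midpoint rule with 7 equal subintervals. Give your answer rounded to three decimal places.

-327.327

Δs = (4.5 − 3.5)/7 = 1/7.
Midpoints: 25/7, 26/7, 27/7, 4, 29/7, 30/7, 31/7.
g(25/7) = -80504/343, g(26/7) = -89897/343, g(27/7) = -99984/343, g(4) = -323, g(29/7) = -122336/343, g(30/7) = -134649/343, g(31/7) = -147752/343.
Sum = Δs · [g(25/7) + g(26/7) + g(27/7) + ...].
Sum ≈ -327.327.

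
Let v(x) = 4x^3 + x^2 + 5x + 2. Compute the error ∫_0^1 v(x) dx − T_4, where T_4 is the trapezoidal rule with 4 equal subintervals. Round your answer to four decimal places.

-0.0729

Exact integral: ∫_0^1 v(x) dx ≈ 5.833333.
T_4 = 5.90625.
Error ≈ 5.833333 − 5.90625 ≈ -0.0729.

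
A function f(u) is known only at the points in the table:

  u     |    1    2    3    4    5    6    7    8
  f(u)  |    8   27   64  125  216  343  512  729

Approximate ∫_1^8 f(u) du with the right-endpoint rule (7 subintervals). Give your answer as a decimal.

Δu = 1.
Sum = 1·[27 + 64 + 125 + 216 + 343 + 512 + 729] = 2016.

2016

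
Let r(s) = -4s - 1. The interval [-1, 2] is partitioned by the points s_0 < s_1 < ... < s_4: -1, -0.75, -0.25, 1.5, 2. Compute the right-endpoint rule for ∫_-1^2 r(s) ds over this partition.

-16.25

Subinterval widths: 0.25, 0.5, 1.75, 0.5.
Right endpoints: -0.75, -0.25, 1.5, 2.
r(-0.75) = 2, r(-0.25) = 0, r(1.5) = -7, r(2) = -9.
Sum = Σ Δs_i · r(s_i).
Sum = -16.25.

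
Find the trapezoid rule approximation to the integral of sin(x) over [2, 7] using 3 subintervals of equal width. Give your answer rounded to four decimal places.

Δx = (7 − 2)/3 = 5/3.
f(2) ≈ 0.9093, f(11/3) ≈ -0.5013, f(16/3) ≈ -0.8133, f(7) ≈ 0.6570.
T_3 = (Δx/2)·[f(x_0) + 2f(x_1) + 2f(x_2) + f(x_3)].
Sum ≈ -0.8858.

-0.8858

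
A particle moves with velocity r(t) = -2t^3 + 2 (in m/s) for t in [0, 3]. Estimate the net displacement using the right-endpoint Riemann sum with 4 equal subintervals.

-57.28125

Δt = (3 − 0)/4 = 0.75.
Right endpoints: 0.75, 1.5, 2.25, 3.
r(0.75) = 1.15625, r(1.5) = -4.75, r(2.25) = -20.78125, r(3) = -52.
Sum = Δt · [r(0.75) + r(1.5) + r(2.25) + r(3)].
Sum = -57.28125.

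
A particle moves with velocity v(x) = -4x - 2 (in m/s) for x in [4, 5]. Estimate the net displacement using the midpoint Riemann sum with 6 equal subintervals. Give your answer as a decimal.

Δx = (5 − 4)/6 = 1/6.
Midpoints: 49/12, 4.25, 53/12, 55/12, 4.75, 59/12.
v(49/12) = -55/3, v(4.25) = -19, v(53/12) = -59/3, v(55/12) = -61/3, v(4.75) = -21, v(59/12) = -65/3.
Sum = Δx · [v(49/12) + v(4.25) + v(53/12) + ...].
Sum = -20.

-20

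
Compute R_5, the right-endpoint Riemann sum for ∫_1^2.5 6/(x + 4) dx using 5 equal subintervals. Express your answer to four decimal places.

Δx = (2.5 − 1)/5 = 0.3.
Right endpoints: 1.3, 1.6, 1.9, 2.2, 2.5.
f(1.3) = 60/53, f(1.6) = 15/14, f(1.9) = 60/59, f(2.2) = 30/31, f(2.5) = 12/13.
Sum = Δx · [f(1.3) + f(1.6) + f(1.9) + f(2.2) + f(2.5)].
Sum ≈ 1.5334.

1.5334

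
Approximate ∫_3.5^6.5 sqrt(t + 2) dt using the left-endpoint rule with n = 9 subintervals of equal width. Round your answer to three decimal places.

7.827

Δt = (6.5 − 3.5)/9 = 1/3.
Left endpoints: 3.5, 23/6, 25/6, 4.5, 29/6, 31/6, 5.5, 35/6, 37/6.
f(3.5) ≈ 2.345, f(23/6) ≈ 2.415, f(25/6) ≈ 2.483, f(4.5) ≈ 2.550, f(29/6) ≈ 2.614, f(31/6) ≈ 2.677, f(5.5) ≈ 2.739, f(35/6) ≈ 2.799, f(37/6) ≈ 2.858.
Sum = Δt · [f(3.5) + f(23/6) + f(25/6) + ...].
Sum ≈ 7.827.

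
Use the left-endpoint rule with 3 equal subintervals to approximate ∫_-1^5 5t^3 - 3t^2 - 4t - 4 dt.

156

Δt = (5 − (-1))/3 = 2.
Left endpoints: -1, 1, 3.
f(-1) = -8, f(1) = -6, f(3) = 92.
Sum = Δt · [f(-1) + f(1) + f(3)].
Sum = 156.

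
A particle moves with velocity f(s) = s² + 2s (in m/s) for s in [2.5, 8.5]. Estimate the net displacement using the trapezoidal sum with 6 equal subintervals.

Δs = (8.5 − 2.5)/6 = 1.
f(2.5) = 11.25, f(3.5) = 19.25, f(4.5) = 29.25, f(5.5) = 41.25, f(6.5) = 55.25, f(7.5) = 71.25, f(8.5) = 89.25.
T_6 = (Δs/2)·[f(s_0) + 2f(s_1) + ... + 2f(s_{5}) + f(s_6)].
Sum = 266.5.

266.5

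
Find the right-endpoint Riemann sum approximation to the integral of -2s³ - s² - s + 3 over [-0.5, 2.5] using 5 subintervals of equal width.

-32.16

Δs = (2.5 − (-0.5))/5 = 0.6.
Right endpoints: 0.1, 0.7, 1.3, 1.9, 2.5.
f(0.1) = 2.888, f(0.7) = 1.124, f(1.3) = -4.384, f(1.9) = -16.228, f(2.5) = -37.
Sum = Δs · [f(0.1) + f(0.7) + f(1.3) + f(1.9) + f(2.5)].
Sum = -32.16.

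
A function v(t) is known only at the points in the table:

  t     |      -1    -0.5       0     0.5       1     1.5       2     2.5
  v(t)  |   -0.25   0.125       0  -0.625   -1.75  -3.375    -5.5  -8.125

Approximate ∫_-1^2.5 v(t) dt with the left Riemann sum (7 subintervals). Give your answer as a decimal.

-5.6875

Δt = 0.5.
Sum = 0.5·[(-0.25) + 0.125 + 0 + (-0.625) + (-1.75) + (-3.375) + (-5.5)] = -5.6875.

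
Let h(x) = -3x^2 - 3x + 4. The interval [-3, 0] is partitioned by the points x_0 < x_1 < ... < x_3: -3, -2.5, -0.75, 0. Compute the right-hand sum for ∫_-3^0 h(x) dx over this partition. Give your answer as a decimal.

7.359375

Subinterval widths: 0.5, 1.75, 0.75.
Right endpoints: -2.5, -0.75, 0.
h(-2.5) = -7.25, h(-0.75) = 4.5625, h(0) = 4.
Sum = Σ Δx_i · h(x_i).
Sum = 7.359375.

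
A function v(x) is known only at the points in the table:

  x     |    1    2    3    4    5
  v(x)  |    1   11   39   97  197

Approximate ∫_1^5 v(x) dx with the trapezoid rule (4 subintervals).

246

Δx = 1.
T_4 = (1/2)·[1 + 2·11 + 2·39 + 2·97 + 197] = 246.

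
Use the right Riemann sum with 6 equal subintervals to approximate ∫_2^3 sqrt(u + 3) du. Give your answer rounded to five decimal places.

Δu = (3 − 2)/6 = 1/6.
Right endpoints: 13/6, 7/3, 2.5, 8/3, 17/6, 3.
f(13/6) ≈ 2.27303, f(7/3) ≈ 2.30940, f(2.5) ≈ 2.34521, f(8/3) ≈ 2.38048, f(17/6) ≈ 2.41523, f(3) ≈ 2.44949.
Sum = Δu · [f(13/6) + f(7/3) + f(2.5) + ...].
Sum ≈ 2.36214.

2.36214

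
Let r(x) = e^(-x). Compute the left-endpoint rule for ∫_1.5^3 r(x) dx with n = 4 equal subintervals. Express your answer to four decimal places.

Δx = (3 − 1.5)/4 = 0.375.
Left endpoints: 1.5, 1.875, 2.25, 2.625.
r(1.5) ≈ 0.2231, r(1.875) ≈ 0.1534, r(2.25) ≈ 0.1054, r(2.625) ≈ 0.0724.
Sum = Δx · [r(1.5) + r(1.875) + r(2.25) + r(2.625)].
Sum ≈ 0.2079.

0.2079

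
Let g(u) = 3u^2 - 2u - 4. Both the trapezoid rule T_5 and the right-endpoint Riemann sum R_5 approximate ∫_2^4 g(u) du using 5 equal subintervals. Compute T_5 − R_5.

-6.4

T_5 = 36.16.
R_5 = 42.56.
T_5 − R_5 = -6.4.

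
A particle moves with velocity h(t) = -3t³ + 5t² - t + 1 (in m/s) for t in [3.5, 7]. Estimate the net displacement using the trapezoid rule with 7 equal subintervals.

-1209.03125

Δt = (7 − 3.5)/7 = 0.5.
h(3.5) = -69.875, h(4) = -115, h(4.5) = -175.625, h(5) = -254, h(5.5) = -352.375, h(6) = -473, h(6.5) = -618.125, h(7) = -790.
T_7 = (Δt/2)·[h(t_0) + 2h(t_1) + ... + 2h(t_{6}) + h(t_7)].
Sum = -1209.03125.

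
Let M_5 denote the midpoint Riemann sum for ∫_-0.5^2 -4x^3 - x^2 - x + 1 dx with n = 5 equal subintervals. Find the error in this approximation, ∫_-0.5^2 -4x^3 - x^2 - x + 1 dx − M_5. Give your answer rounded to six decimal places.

Exact integral: ∫_-0.5^2 f(x) dx ≈ -18.02083333.
M_5 = -17.5.
Error ≈ -18.02083333 − (-17.5) ≈ -0.520833.

-0.520833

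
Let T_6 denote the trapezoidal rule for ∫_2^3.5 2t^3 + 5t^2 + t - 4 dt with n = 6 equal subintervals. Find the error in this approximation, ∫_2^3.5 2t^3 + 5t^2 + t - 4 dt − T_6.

Exact integral: ∫_2^3.5 f(t) dt = 123.28125.
T_6 = 123.6171875.
Error = 123.28125 − 123.6171875 = -0.3359375.

-0.3359375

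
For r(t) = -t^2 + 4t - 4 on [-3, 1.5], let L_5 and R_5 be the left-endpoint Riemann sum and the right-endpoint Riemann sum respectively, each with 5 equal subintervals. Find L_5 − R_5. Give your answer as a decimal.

-22.275

L_5 = -53.37.
R_5 = -31.095.
L_5 − R_5 = -22.275.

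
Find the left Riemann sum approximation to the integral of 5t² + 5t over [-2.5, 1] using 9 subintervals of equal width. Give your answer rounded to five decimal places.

16.72582

Δt = (1 − (-2.5))/9 = 7/18.
Left endpoints: -2.5, -19/9, -31/18, -4/3, -17/18, -5/9, -1/6, 2/9, 11/18.
f(-2.5) = 18.75, f(-19/9) = 950/81, f(-31/18) = 2015/324, f(-4/3) = 20/9, f(-17/18) = -85/324, f(-5/9) = -100/81, f(-1/6) = -25/36, f(2/9) = 110/81, f(11/18) = 1595/324.
Sum = Δt · [f(-2.5) + f(-19/9) + f(-31/18) + ...].
Sum ≈ 16.72582.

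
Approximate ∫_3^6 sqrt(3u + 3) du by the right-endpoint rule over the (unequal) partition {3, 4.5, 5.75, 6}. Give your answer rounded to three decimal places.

Subinterval widths: 1.5, 1.25, 0.25.
Right endpoints: 4.5, 5.75, 6.
f(4.5) ≈ 4.062, f(5.75) ≈ 4.500, f(6) ≈ 4.583.
Sum = Σ Δu_i · f(u_i).
Sum ≈ 12.864.

12.864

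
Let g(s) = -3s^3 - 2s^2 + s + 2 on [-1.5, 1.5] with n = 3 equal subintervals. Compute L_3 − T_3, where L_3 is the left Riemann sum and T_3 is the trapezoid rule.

8.625

L_3 = 9.125.
T_3 = 0.5.
L_3 − T_3 = 8.625.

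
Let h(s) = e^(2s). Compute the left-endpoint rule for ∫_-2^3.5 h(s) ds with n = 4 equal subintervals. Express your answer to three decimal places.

Δs = (3.5 − (-2))/4 = 1.375.
Left endpoints: -2, -0.625, 0.75, 2.125.
h(-2) ≈ 0.018, h(-0.625) ≈ 0.287, h(0.75) ≈ 4.482, h(2.125) ≈ 70.105.
Sum = Δs · [h(-2) + h(-0.625) + h(0.75) + h(2.125)].
Sum ≈ 102.976.

102.976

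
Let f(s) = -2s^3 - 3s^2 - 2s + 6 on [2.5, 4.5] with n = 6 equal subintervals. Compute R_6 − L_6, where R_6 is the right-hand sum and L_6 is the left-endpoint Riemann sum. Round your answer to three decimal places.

R_6 ≈ -296.72222.
L_6 ≈ -231.05556.
R_6 − L_6 ≈ -65.667.

-65.667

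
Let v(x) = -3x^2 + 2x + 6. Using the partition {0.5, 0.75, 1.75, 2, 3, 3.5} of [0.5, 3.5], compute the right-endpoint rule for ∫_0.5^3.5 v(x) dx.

Subinterval widths: 0.25, 1, 0.25, 1, 0.5.
Right endpoints: 0.75, 1.75, 2, 3, 3.5.
v(0.75) = 5.8125, v(1.75) = 0.3125, v(2) = -2, v(3) = -15, v(3.5) = -23.75.
Sum = Σ Δx_i · v(x_i).
Sum = -25.609375.

-25.609375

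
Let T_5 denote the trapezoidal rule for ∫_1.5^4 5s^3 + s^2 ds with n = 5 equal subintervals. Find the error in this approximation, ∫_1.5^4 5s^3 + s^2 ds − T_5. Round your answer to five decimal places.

-4.40104

Exact integral: ∫_1.5^4 f(s) ds ≈ 333.8802083.
T_5 = 338.28125.
Error ≈ 333.8802083 − 338.28125 ≈ -4.40104.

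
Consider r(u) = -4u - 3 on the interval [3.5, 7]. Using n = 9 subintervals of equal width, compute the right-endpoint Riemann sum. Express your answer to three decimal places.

-86.722

Δu = (7 − 3.5)/9 = 7/18.
Right endpoints: 35/9, 77/18, 14/3, 91/18, 49/9, 35/6, 56/9, 119/18, 7.
r(35/9) = -167/9, r(77/18) = -181/9, r(14/3) = -65/3, r(91/18) = -209/9, r(49/9) = -223/9, r(35/6) = -79/3, r(56/9) = -251/9, r(119/18) = -265/9, r(7) = -31.
Sum = Δu · [r(35/9) + r(77/18) + r(14/3) + ...].
Sum ≈ -86.722.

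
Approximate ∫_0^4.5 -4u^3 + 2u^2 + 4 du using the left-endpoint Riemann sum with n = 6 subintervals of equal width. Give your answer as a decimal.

-220.359375

Δu = (4.5 − 0)/6 = 0.75.
Left endpoints: 0, 0.75, 1.5, 2.25, 3, 3.75.
f(0) = 4, f(0.75) = 3.4375, f(1.5) = -5, f(2.25) = -31.4375, f(3) = -86, f(3.75) = -178.8125.
Sum = Δu · [f(0) + f(0.75) + f(1.5) + ...].
Sum = -220.359375.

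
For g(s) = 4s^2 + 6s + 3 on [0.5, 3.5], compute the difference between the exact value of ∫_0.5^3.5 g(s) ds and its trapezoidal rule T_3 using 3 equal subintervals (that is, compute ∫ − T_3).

Exact integral: ∫_0.5^3.5 g(s) ds = 102.
T_3 = 104.
Error = 102 − 104 = -2.

-2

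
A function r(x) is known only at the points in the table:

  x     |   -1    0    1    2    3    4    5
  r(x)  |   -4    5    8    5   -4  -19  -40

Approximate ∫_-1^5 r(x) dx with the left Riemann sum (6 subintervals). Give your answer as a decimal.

Δx = 1.
Sum = 1·[(-4) + 5 + 8 + 5 + (-4) + (-19)] = -9.

-9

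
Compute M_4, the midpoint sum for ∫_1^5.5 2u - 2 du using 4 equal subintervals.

Δu = (5.5 − 1)/4 = 1.125.
Midpoints: 1.5625, 2.6875, 3.8125, 4.9375.
f(1.5625) = 1.125, f(2.6875) = 3.375, f(3.8125) = 5.625, f(4.9375) = 7.875.
Sum = Δu · [f(1.5625) + f(2.6875) + f(3.8125) + f(4.9375)].
Sum = 20.25.

20.25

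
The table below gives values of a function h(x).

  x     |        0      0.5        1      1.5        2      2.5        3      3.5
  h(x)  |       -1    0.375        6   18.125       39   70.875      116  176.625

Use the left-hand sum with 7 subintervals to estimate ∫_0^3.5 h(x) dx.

Δx = 0.5.
Sum = 0.5·[(-1) + 0.375 + 6 + 18.125 + 39 + 70.875 + 116] = 124.6875.

124.6875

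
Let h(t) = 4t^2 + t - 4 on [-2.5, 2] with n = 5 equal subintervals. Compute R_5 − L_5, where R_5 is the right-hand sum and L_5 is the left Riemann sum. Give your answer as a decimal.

-4.05

R_5 = 12.78.
L_5 = 16.83.
R_5 − L_5 = -4.05.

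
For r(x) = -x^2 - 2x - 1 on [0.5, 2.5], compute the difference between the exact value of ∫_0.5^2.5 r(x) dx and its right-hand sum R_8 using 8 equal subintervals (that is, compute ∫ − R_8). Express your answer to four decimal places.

1.2708

Exact integral: ∫_0.5^2.5 r(x) dx ≈ -13.166667.
R_8 = -14.4375.
Error ≈ -13.166667 − (-14.4375) ≈ 1.2708.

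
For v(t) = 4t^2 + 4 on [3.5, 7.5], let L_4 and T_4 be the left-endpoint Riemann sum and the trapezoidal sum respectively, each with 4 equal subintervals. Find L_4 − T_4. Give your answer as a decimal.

-88

L_4 = 436.
T_4 = 524.
L_4 − T_4 = -88.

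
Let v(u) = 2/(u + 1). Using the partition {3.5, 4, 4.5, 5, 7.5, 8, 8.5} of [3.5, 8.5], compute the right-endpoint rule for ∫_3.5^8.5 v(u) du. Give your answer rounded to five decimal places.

Subinterval widths: 0.5, 0.5, 0.5, 2.5, 0.5, 0.5.
Right endpoints: 4, 4.5, 5, 7.5, 8, 8.5.
v(4) = 0.4, v(4.5) = 4/11, v(5) = 1/3, v(7.5) = 4/17, v(8) = 2/9, v(8.5) = 4/19.
Sum = Σ Δu_i · v(u_i).
Sum ≈ 1.35309.

1.35309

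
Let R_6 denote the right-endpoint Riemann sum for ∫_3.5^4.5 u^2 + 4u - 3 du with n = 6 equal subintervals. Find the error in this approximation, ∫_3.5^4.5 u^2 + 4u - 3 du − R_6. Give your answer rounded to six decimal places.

Exact integral: ∫_3.5^4.5 f(u) du ≈ 29.08333333.
R_6 ≈ 30.08796296.
Error ≈ 29.08333333 − 30.08796296 ≈ -1.004630.

-1.004630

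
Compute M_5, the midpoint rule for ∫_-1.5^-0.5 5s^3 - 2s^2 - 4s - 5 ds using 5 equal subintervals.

-9.36

Δs = (-0.5 − (-1.5))/5 = 0.2.
Midpoints: -1.4, -1.2, -1, -0.8, -0.6.
f(-1.4) = -17.04, f(-1.2) = -11.72, f(-1) = -8, f(-0.8) = -5.64, f(-0.6) = -4.4.
Sum = Δs · [f(-1.4) + f(-1.2) + f(-1) + f(-0.8) + f(-0.6)].
Sum = -9.36.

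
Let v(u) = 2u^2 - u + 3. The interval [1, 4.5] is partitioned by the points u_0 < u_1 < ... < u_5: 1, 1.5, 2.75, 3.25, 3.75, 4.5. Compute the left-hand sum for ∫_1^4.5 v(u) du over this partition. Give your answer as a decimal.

Subinterval widths: 0.5, 1.25, 0.5, 0.5, 0.75.
Left endpoints: 1, 1.5, 2.75, 3.25, 3.75.
v(1) = 4, v(1.5) = 6, v(2.75) = 15.375, v(3.25) = 20.875, v(3.75) = 27.375.
Sum = Σ Δu_i · v(u_i).
Sum = 48.15625.

48.15625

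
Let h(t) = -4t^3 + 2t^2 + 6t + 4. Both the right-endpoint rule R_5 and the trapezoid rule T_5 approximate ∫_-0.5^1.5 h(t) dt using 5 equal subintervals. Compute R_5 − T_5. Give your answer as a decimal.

R_5 = 11.52.
T_5 = 11.12.
R_5 − T_5 = 0.4.

0.4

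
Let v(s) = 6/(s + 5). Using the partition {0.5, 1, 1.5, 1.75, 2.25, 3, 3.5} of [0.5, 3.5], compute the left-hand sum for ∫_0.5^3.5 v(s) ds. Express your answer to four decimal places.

2.7164

Subinterval widths: 0.5, 0.5, 0.25, 0.5, 0.75, 0.5.
Left endpoints: 0.5, 1, 1.5, 1.75, 2.25, 3.
v(0.5) = 12/11, v(1) = 1, v(1.5) = 12/13, v(1.75) = 8/9, v(2.25) = 24/29, v(3) = 0.75.
Sum = Σ Δs_i · v(s_i).
Sum ≈ 2.7164.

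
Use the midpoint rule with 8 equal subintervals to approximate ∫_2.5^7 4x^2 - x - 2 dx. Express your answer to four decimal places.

405.6504

Δx = (7 − 2.5)/8 = 0.5625.
Midpoints: 2.78125, 3.34375, 3.90625, 4.46875, 5.03125, 5.59375, 6.15625, 6.71875.
f(2.78125) = 26.16015625, f(3.34375) = 39.37890625, f(3.90625) = 55.12890625, f(4.46875) = 73.41015625, f(5.03125) = 94.22265625, f(5.59375) = 117.56640625, f(6.15625) = 143.44140625, f(6.71875) = 171.84765625.
Sum = Δx · [f(2.78125) + f(3.34375) + f(3.90625) + ...].
Sum ≈ 405.6504.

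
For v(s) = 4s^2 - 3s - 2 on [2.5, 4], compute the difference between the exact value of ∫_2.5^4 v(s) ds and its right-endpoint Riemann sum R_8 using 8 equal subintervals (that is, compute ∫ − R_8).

Exact integral: ∫_2.5^4 v(s) ds = 46.875.
R_8 = 50.14453125.
Error = 46.875 − 50.14453125 = -3.26953125.

-3.26953125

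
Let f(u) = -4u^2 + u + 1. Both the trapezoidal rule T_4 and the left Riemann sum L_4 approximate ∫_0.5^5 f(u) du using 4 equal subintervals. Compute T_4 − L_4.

-53.15625

T_4 = -153.421875.
L_4 = -100.265625.
T_4 − L_4 = -53.15625.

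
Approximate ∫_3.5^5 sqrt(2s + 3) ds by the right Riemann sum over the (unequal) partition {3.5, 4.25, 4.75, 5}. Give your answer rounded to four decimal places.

Subinterval widths: 0.75, 0.5, 0.25.
Right endpoints: 4.25, 4.75, 5.
f(4.25) ≈ 3.3912, f(4.75) ≈ 3.5355, f(5) ≈ 3.6056.
Sum = Σ Δs_i · f(s_i).
Sum ≈ 5.2125.

5.2125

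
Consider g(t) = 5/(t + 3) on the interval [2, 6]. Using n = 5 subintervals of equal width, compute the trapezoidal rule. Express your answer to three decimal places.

2.946

Δt = (6 − 2)/5 = 0.8.
g(2) = 1, g(2.8) = 25/29, g(3.6) = 25/33, g(4.4) = 25/37, g(5.2) = 25/41, g(6) = 5/9.
T_5 = (Δt/2)·[g(t_0) + 2g(t_1) + ... + 2g(t_{4}) + g(t_5)].
Sum ≈ 2.946.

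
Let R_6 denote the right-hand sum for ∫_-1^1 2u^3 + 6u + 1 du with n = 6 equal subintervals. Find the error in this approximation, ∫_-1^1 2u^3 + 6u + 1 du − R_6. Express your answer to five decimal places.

-2.66667

Exact integral: ∫_-1^1 f(u) du = 2.
R_6 ≈ 4.6666667.
Error ≈ 2 − 4.6666667 ≈ -2.66667.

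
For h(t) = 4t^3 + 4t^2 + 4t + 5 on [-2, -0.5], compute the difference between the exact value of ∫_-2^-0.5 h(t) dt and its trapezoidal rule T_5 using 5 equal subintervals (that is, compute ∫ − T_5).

0.2475

Exact integral: ∫_-2^-0.5 h(t) dt = -5.4375.
T_5 = -5.685.
Error = -5.4375 − (-5.685) = 0.2475.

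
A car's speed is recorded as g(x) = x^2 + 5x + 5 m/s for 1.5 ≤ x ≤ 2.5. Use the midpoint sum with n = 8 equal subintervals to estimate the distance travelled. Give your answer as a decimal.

19.08203125

Δx = (2.5 − 1.5)/8 = 0.125.
Midpoints: 1.5625, 1.6875, 1.8125, 1.9375, 2.0625, 2.1875, 2.3125, 2.4375.
g(1.5625) = 15.25390625, g(1.6875) = 16.28515625, g(1.8125) = 17.34765625, g(1.9375) = 18.44140625, g(2.0625) = 19.56640625, g(2.1875) = 20.72265625, g(2.3125) = 21.91015625, g(2.4375) = 23.12890625.
Sum = Δx · [g(1.5625) + g(1.6875) + g(1.8125) + ...].
Sum = 19.08203125.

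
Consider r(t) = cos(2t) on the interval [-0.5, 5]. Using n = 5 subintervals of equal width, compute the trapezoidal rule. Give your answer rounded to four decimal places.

0.0833

Δt = (5 − (-0.5))/5 = 1.1.
r(-0.5) ≈ 0.5403, r(0.6) ≈ 0.3624, r(1.7) ≈ -0.9668, r(2.8) ≈ 0.7756, r(3.9) ≈ 0.0540, r(5) ≈ -0.8391.
T_5 = (Δt/2)·[r(t_0) + 2r(t_1) + ... + 2r(t_{4}) + r(t_5)].
Sum ≈ 0.0833.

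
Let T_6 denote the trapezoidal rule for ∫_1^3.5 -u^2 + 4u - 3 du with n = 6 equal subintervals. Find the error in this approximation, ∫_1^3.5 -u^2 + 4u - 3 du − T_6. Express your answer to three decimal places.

Exact integral: ∫_1^3.5 f(u) du ≈ 1.04167.
T_6 ≈ 0.96933.
Error ≈ 1.04167 − 0.96933 ≈ 0.072.

0.072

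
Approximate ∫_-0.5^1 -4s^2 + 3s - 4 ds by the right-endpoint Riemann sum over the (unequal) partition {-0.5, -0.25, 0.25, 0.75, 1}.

Subinterval widths: 0.25, 0.5, 0.5, 0.25.
Right endpoints: -0.25, 0.25, 0.75, 1.
f(-0.25) = -5, f(0.25) = -3.5, f(0.75) = -4, f(1) = -5.
Sum = Σ Δs_i · f(s_i).
Sum = -6.25.

-6.25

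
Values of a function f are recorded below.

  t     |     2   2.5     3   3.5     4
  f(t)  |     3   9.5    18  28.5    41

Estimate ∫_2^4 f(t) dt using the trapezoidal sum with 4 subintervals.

39

Δt = 0.5.
T_4 = (0.5/2)·[3 + 2·9.5 + 2·18 + 2·28.5 + 41] = 39.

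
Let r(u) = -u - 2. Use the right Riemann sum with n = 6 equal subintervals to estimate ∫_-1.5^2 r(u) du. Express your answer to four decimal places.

Δu = (2 − (-1.5))/6 = 7/12.
Right endpoints: -11/12, -1/3, 0.25, 5/6, 17/12, 2.
r(-11/12) = -13/12, r(-1/3) = -5/3, r(0.25) = -2.25, r(5/6) = -17/6, r(17/12) = -41/12, r(2) = -4.
Sum = Δu · [r(-11/12) + r(-1/3) + r(0.25) + ...].
Sum ≈ -8.8958.

-8.8958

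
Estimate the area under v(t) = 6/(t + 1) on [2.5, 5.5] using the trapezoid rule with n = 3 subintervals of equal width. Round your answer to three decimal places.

Δt = (5.5 − 2.5)/3 = 1.
v(2.5) = 12/7, v(3.5) = 4/3, v(4.5) = 12/11, v(5.5) = 12/13.
T_3 = (Δt/2)·[v(t_0) + 2v(t_1) + 2v(t_2) + v(t_3)].
Sum ≈ 3.743.

3.743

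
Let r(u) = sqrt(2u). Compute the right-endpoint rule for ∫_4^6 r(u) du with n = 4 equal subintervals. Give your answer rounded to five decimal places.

Δu = (6 − 4)/4 = 0.5.
Right endpoints: 4.5, 5, 5.5, 6.
r(4.5) ≈ 3.00000, r(5) ≈ 3.16228, r(5.5) ≈ 3.31662, r(6) ≈ 3.46410.
Sum = Δu · [r(4.5) + r(5) + r(5.5) + r(6)].
Sum ≈ 6.47150.

6.47150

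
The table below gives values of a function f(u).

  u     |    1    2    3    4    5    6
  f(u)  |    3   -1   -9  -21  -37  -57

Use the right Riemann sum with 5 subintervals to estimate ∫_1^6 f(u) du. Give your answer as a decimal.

Δu = 1.
Sum = 1·[(-1) + (-9) + (-21) + (-37) + (-57)] = -125.

-125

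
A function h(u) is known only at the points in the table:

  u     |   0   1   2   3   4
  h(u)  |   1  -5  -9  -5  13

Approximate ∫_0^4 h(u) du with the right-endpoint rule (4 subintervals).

Δu = 1.
Sum = 1·[(-5) + (-9) + (-5) + 13] = -6.

-6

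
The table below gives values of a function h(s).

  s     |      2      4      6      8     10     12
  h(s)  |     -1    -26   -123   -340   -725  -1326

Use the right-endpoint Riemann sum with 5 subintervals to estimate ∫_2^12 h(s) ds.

Δs = 2.
Sum = 2·[(-26) + (-123) + (-340) + (-725) + (-1326)] = -5080.

-5080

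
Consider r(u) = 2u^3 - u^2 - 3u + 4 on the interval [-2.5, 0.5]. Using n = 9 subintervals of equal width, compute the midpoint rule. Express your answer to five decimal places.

-3.55556

Δu = (0.5 − (-2.5))/9 = 1/3.
Midpoints: -7/3, -2, -5/3, -4/3, -1, -2/3, -1/3, 0, 1/3.
r(-7/3) = -536/27, r(-2) = -10, r(-5/3) = -82/27, r(-4/3) = 40/27, r(-1) = 4, r(-2/3) = 134/27, r(-1/3) = 130/27, r(0) = 4, r(1/3) = 80/27.
Sum = Δu · [r(-7/3) + r(-2) + r(-5/3) + ...].
Sum ≈ -3.55556.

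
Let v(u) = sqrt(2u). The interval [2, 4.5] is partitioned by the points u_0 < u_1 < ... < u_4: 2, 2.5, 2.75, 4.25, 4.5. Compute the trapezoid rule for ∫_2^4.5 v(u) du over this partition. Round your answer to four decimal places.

6.3166

Subinterval widths: 0.5, 0.25, 1.5, 0.25.
v(2) ≈ 2.0000, v(2.5) ≈ 2.2361, v(2.75) ≈ 2.3452, v(4.25) ≈ 2.9155, v(4.5) ≈ 3.0000.
On each subinterval the trapezoid contributes (Δu_i/2)·[v(u_{i-1}) + v(u_i)].
Sum ≈ 6.3166.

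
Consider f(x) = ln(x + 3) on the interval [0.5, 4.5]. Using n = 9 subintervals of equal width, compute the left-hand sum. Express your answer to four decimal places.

6.5552

Δx = (4.5 − 0.5)/9 = 4/9.
Left endpoints: 0.5, 17/18, 25/18, 11/6, 41/18, 49/18, 19/6, 65/18, 73/18.
f(0.5) ≈ 1.2528, f(17/18) ≈ 1.3723, f(25/18) ≈ 1.4791, f(11/6) ≈ 1.5755, f(41/18) ≈ 1.6635, f(49/18) ≈ 1.7444, f(19/6) ≈ 1.8192, f(65/18) ≈ 1.8888, f(73/18) ≈ 1.9538.
Sum = Δx · [f(0.5) + f(17/18) + f(25/18) + ...].
Sum ≈ 6.5552.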